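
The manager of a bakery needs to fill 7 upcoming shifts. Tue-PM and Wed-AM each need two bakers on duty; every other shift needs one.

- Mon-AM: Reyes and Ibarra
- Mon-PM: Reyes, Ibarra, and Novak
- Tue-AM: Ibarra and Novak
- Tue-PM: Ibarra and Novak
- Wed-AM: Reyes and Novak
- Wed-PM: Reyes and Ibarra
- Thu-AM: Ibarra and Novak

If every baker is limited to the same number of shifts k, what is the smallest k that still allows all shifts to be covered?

With 3 bakers and 9 worker-slots to fill, someone must work at least ⌈9/3⌉ = 3 shifts, so k ≥ 3.
k = 3 works: Mon-AM→Reyes, Mon-PM→Novak, Tue-AM→Ibarra, Tue-PM→Ibarra+Novak, Wed-AM→Reyes+Novak, Wed-PM→Reyes, Thu-AM→Ibarra.
Loads: Reyes 3, Ibarra 3, Novak 3 — all ≤ 3.

3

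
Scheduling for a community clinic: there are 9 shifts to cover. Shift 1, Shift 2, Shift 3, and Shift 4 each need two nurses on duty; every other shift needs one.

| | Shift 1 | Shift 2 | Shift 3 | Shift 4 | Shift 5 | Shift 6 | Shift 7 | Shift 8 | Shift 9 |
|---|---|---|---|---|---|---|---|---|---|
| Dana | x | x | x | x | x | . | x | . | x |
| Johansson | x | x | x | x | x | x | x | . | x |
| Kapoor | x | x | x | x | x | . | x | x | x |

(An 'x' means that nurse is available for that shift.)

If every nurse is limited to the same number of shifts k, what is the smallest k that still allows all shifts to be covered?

With 3 nurses and 13 worker-slots to fill, someone must work at least ⌈13/3⌉ = 5 shifts, so k ≥ 5.
k = 5 works: Shift 1→Dana+Johansson, Shift 2→Dana+Johansson, Shift 3→Dana+Johansson, Shift 4→Dana+Johansson, Shift 5→Dana, Shift 6→Johansson, Shift 7→Kapoor, Shift 8→Kapoor, Shift 9→Kapoor.
Loads: Dana 5, Johansson 5, Kapoor 3 — all ≤ 5.

5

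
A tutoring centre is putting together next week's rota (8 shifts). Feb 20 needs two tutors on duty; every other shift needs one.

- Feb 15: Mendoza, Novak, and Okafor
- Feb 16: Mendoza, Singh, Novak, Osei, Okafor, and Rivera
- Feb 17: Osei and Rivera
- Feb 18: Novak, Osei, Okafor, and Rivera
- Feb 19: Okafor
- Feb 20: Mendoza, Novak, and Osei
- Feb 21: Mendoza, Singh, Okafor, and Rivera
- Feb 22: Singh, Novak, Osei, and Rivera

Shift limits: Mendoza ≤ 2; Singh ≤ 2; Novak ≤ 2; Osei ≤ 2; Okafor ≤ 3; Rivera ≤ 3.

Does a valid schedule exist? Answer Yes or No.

Feb 19 can only be covered by Okafor, so that assignment is forced.
One valid schedule: Feb 15→Mendoza, Feb 16→Osei, Feb 17→Osei, Feb 18→Novak, Feb 19→Okafor, Feb 20→Mendoza+Novak, Feb 21→Singh, Feb 22→Singh.
Loads: Mendoza 2/2, Singh 2/2, Novak 2/2, Osei 2/2, Okafor 1/3, Rivera 0/3 — all within limits.

Yes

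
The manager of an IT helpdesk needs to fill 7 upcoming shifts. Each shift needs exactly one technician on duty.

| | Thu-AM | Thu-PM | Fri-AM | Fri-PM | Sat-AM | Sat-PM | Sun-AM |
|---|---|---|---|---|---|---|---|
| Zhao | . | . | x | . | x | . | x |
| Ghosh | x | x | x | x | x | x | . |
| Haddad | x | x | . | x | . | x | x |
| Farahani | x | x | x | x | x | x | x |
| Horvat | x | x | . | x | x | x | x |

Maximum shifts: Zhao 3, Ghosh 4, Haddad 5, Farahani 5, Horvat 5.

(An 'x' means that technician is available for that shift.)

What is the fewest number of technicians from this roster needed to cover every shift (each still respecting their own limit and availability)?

2

7 slots to fill and no one can take more than 5, so at least ⌈7/5⌉ = 2 technicians are needed.
Zhao and Ghosh alone can cover everything: Thu-AM→Ghosh, Thu-PM→Ghosh, Fri-AM→Zhao, Fri-PM→Ghosh, Sat-AM→Zhao, Sat-PM→Ghosh, Sun-AM→Zhao.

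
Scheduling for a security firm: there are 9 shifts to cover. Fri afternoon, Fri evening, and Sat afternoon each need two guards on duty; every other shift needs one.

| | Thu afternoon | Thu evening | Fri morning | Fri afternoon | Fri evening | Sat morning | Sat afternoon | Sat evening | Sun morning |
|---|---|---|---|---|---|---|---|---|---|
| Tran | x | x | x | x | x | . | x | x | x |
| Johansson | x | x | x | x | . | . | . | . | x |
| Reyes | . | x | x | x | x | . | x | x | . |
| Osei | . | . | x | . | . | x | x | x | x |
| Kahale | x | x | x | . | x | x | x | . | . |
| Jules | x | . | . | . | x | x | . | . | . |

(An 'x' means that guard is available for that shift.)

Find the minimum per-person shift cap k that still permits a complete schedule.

2

With 6 guards and 12 worker-slots to fill, someone must work at least ⌈12/6⌉ = 2 shifts, so k ≥ 2.
k = 2 works: Thu afternoon→Jules, Thu evening→Reyes, Fri morning→Reyes, Fri afternoon→Tran+Johansson, Fri evening→Kahale+Jules, Sat morning→Osei, Sat afternoon→Osei+Kahale, Sat evening→Tran, Sun morning→Johansson.
Loads: Tran 2, Johansson 2, Reyes 2, Osei 2, Kahale 2, Jules 2 — all ≤ 2.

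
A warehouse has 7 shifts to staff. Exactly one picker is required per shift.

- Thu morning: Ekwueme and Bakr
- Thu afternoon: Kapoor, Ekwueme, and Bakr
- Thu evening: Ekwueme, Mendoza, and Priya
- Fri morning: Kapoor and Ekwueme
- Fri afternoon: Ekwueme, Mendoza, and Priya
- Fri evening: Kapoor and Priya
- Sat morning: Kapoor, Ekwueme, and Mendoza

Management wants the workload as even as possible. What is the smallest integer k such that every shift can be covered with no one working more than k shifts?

2

With 5 pickers and 7 worker-slots to fill, someone must work at least ⌈7/5⌉ = 2 shifts, so k ≥ 2.
k = 2 works: Thu morning→Ekwueme, Thu afternoon→Ekwueme, Thu evening→Mendoza, Fri morning→Kapoor, Fri afternoon→Priya, Fri evening→Kapoor, Sat morning→Mendoza.
Loads: Kapoor 2, Ekwueme 2, Bakr 0, Mendoza 2, Priya 1 — all ≤ 2.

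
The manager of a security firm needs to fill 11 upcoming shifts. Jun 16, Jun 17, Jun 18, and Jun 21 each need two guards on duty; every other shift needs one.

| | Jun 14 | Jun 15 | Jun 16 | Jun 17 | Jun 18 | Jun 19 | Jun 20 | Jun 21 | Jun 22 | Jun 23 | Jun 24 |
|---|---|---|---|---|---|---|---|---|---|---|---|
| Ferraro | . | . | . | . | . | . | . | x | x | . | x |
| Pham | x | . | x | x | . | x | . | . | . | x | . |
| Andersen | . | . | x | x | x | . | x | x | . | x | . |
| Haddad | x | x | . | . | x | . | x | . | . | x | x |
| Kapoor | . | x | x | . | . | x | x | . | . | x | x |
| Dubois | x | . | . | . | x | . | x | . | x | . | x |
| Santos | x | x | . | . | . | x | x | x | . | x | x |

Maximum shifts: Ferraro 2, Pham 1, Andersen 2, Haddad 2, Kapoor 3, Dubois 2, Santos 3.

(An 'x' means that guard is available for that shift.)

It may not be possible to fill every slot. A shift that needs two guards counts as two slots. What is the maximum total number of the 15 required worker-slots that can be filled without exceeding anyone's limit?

Total capacity across all guards is 2+1+2+2+3+2+3 = 15, and 15 slots are needed, so at most 15 can be filled.
An assignment achieving 15: Jun 14→Dubois, Jun 15→Haddad, Jun 16→Andersen+Kapoor, Jun 17→Pham+Andersen, Jun 18→Haddad+Dubois, Jun 19→Kapoor, Jun 20→Kapoor, Jun 21→Ferraro+Santos, Jun 22→Ferraro, Jun 23→Santos, Jun 24→Santos.
Loads: Ferraro 2/2, Pham 1/1, Andersen 2/2, Haddad 2/2, Kapoor 3/3, Dubois 2/2, Santos 3/3.

15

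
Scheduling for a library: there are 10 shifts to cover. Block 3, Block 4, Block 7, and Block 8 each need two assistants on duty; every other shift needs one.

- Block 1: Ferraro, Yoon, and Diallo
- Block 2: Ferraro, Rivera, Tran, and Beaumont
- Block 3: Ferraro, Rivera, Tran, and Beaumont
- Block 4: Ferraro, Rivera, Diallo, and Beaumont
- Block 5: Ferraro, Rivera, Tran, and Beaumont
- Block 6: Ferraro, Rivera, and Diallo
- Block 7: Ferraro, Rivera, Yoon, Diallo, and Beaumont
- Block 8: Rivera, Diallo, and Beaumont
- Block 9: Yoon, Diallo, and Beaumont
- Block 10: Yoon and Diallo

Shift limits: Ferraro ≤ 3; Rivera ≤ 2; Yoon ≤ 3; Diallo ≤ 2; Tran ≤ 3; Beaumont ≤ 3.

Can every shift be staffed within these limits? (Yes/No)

One valid schedule: Block 1→Ferraro, Block 2→Ferraro, Block 3→Tran+Beaumont, Block 4→Diallo+Beaumont, Block 5→Rivera, Block 6→Ferraro, Block 7→Yoon+Beaumont, Block 8→Rivera+Diallo, Block 9→Yoon, Block 10→Yoon.
Loads: Ferraro 3/3, Rivera 2/2, Yoon 3/3, Diallo 2/2, Tran 1/3, Beaumont 3/3 — all within limits.

Yes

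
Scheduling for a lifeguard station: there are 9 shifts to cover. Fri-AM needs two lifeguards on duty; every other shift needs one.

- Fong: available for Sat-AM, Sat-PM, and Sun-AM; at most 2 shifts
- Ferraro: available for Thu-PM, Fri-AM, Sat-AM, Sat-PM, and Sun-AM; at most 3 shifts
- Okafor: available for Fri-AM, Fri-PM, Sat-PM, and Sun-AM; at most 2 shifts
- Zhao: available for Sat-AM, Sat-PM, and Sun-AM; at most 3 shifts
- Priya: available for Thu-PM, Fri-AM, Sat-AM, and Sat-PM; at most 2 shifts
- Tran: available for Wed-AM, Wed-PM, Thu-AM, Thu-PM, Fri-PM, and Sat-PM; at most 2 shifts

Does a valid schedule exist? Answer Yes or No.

Total capacity is 14 and 10 slots are needed, so capacity alone doesn't rule it out.
Shifts {Wed-AM, Wed-PM, Thu-AM} need 3 worker-slots in total, but the lifeguards available for any of those shifts (Tran) can supply at most 2 among them. So no valid schedule exists.

No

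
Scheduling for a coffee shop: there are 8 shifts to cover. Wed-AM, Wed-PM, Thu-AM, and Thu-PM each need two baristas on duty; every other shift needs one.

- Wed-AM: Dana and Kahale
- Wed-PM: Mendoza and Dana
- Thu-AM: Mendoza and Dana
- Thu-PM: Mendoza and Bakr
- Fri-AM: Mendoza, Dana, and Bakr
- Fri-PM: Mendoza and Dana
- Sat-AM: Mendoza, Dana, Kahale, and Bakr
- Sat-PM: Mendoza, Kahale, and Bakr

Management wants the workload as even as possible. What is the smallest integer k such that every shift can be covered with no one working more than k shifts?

With 4 baristas and 12 worker-slots to fill, someone must work at least ⌈12/4⌉ = 3 shifts, so k ≥ 3.
k = 3 fails: Shifts {Wed-AM, Wed-PM, Thu-AM, Thu-PM, Fri-PM} need 9 worker-slots in total, but the baristas available for any of those shifts (Mendoza, Dana, Kahale, and Bakr) can supply at most 8 among them. So no valid schedule exists.
k = 4 works: Wed-AM→Dana+Kahale, Wed-PM→Mendoza+Dana, Thu-AM→Mendoza+Dana, Thu-PM→Mendoza+Bakr, Fri-AM→Dana, Fri-PM→Mendoza, Sat-AM→Kahale, Sat-PM→Kahale.
Loads: Mendoza 4, Dana 4, Kahale 3, Bakr 1 — all ≤ 4.

4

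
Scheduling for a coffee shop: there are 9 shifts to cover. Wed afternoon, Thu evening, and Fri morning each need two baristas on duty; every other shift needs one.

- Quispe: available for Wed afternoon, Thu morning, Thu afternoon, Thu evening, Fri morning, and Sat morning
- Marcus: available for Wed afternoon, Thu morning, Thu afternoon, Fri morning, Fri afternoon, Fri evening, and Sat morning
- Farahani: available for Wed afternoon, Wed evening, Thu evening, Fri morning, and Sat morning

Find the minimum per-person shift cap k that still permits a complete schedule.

With 3 baristas and 12 worker-slots to fill, someone must work at least ⌈12/3⌉ = 4 shifts, so k ≥ 4.
k = 4 works: Wed afternoon→Quispe+Marcus, Wed evening→Farahani, Thu morning→Quispe, Thu afternoon→Quispe, Thu evening→Quispe+Farahani, Fri morning→Marcus+Farahani, Fri afternoon→Marcus, Fri evening→Marcus, Sat morning→Farahani.
Loads: Quispe 4, Marcus 4, Farahani 4 — all ≤ 4.

4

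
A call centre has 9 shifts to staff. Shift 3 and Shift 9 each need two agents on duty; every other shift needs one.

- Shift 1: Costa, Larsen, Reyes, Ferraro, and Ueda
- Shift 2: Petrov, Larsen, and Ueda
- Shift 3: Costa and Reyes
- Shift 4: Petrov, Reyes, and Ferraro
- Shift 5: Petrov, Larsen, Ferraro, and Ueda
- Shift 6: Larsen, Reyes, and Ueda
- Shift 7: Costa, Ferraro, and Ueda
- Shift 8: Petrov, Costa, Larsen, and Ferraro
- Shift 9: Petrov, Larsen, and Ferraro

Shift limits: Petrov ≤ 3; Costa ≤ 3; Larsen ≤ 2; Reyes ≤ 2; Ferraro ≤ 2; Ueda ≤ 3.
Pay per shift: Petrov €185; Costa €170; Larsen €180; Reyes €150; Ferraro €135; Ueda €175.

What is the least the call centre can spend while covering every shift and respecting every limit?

€1785

Shift 3 can only be covered by Costa and Reyes, so that assignment is forced.
Picking the cheapest available agent for each shift independently would cost €1635, but that ignores the shift limits.
An optimal schedule: Shift 1→Ueda, Shift 2→Ueda, Shift 3→Reyes+Costa, Shift 4→Ferraro, Shift 5→Ueda, Shift 6→Reyes, Shift 7→Costa, Shift 8→Costa, Shift 9→Ferraro+Larsen.
Total: 175 + 175 + 150 + 170 + 135 + 175 + 150 + 170 + 170 + 135 + 180 = €1785.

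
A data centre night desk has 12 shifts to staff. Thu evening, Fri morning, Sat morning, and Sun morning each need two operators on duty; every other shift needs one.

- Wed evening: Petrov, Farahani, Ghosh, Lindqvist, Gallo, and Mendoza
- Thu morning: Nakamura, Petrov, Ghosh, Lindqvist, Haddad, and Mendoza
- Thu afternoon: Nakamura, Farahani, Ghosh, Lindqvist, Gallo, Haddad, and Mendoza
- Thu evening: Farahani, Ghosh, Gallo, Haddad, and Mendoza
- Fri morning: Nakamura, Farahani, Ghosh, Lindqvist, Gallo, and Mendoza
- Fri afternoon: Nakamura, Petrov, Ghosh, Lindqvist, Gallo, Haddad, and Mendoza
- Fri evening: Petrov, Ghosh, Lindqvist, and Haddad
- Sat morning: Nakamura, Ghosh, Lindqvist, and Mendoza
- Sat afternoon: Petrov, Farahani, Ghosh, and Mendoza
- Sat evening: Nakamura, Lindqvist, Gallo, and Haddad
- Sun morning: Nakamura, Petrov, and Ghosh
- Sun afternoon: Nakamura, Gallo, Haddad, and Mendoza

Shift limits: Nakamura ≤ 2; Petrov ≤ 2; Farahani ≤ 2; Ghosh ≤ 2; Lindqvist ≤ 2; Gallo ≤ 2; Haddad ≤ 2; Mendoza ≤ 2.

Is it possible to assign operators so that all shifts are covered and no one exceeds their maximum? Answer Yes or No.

One valid schedule: Wed evening→Farahani, Thu morning→Ghosh, Thu afternoon→Lindqvist, Thu evening→Haddad+Mendoza, Fri morning→Gallo+Mendoza, Fri afternoon→Haddad, Fri evening→Petrov, Sat morning→Ghosh+Lindqvist, Sat afternoon→Farahani, Sat evening→Nakamura, Sun morning→Nakamura+Petrov, Sun afternoon→Gallo.
Loads: Nakamura 2/2, Petrov 2/2, Farahani 2/2, Ghosh 2/2, Lindqvist 2/2, Gallo 2/2, Haddad 2/2, Mendoza 2/2 — all within limits.

Yes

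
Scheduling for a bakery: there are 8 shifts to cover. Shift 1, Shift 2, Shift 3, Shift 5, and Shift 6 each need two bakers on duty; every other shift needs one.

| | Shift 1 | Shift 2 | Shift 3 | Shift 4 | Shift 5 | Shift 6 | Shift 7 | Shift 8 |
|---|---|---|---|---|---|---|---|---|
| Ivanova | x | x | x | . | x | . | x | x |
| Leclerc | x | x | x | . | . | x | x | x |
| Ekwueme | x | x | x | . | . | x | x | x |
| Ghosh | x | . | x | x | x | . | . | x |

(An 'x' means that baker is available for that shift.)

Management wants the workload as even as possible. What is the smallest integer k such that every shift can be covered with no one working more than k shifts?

With 4 bakers and 13 worker-slots to fill, someone must work at least ⌈13/4⌉ = 4 shifts, so k ≥ 4.
k = 4 works: Shift 1→Leclerc+Ekwueme, Shift 2→Ivanova+Leclerc, Shift 3→Leclerc+Ekwueme, Shift 4→Ghosh, Shift 5→Ivanova+Ghosh, Shift 6→Leclerc+Ekwueme, Shift 7→Ivanova, Shift 8→Ivanova.
Loads: Ivanova 4, Leclerc 4, Ekwueme 3, Ghosh 2 — all ≤ 4.

4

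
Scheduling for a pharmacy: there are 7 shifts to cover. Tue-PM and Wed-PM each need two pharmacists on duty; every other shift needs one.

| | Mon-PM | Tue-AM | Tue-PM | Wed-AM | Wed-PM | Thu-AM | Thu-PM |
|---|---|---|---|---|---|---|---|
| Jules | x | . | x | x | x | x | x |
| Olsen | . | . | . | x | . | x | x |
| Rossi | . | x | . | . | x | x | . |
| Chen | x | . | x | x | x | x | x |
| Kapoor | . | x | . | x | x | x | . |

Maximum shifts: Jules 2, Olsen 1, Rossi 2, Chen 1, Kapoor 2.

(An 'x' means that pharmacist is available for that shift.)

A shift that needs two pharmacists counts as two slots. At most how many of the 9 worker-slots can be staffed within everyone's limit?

Total capacity across all pharmacists is 2+1+2+1+2 = 8, and 9 slots are needed, so at most 8 can be filled.
An assignment achieving 8: Mon-PM→Jules, Tue-AM→Rossi, Tue-PM→Jules+Chen, Wed-AM→Kapoor, Wed-PM→Rossi+Kapoor, Thu-PM→Olsen.
Loads: Jules 2/2, Olsen 1/1, Rossi 2/2, Chen 1/1, Kapoor 2/2.

8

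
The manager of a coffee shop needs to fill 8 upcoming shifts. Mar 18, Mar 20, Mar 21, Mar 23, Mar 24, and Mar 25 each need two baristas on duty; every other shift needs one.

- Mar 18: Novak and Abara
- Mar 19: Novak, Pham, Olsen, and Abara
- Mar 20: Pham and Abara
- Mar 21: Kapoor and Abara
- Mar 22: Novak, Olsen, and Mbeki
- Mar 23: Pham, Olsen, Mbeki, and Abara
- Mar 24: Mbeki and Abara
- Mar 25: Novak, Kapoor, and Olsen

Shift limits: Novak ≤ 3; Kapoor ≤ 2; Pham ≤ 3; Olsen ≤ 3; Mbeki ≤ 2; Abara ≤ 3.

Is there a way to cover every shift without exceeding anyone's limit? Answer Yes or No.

Total capacity is 16 and 14 slots are needed, so capacity alone doesn't rule it out.
Shifts {Mar 18, Mar 20, Mar 21, Mar 24} need 8 worker-slots in total, but the baristas available for any of those shifts (Novak, Kapoor, Pham, Mbeki, and Abara) can supply at most 7 among them. So no valid schedule exists.

No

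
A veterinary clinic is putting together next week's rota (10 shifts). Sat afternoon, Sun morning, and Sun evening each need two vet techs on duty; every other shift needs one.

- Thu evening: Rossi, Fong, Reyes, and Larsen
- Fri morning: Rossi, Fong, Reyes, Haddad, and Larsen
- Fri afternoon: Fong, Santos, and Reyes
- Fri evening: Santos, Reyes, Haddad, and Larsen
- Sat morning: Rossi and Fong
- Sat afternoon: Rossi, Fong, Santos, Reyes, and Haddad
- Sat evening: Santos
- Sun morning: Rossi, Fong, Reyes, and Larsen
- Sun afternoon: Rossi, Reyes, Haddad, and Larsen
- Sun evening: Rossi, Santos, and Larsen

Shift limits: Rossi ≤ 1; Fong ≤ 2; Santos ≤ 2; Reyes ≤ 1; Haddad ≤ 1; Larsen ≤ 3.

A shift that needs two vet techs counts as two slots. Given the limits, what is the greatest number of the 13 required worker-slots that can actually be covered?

Total capacity across all vet techs is 1+2+2+1+1+3 = 10, and 13 slots are needed, so at most 10 can be filled.
An assignment achieving 10: Thu evening→Fong, Fri morning→Larsen, Fri afternoon→Fong, Fri evening→Reyes, Sat morning→Rossi, Sat evening→Santos, Sun morning→Larsen, Sun afternoon→Haddad, Sun evening→Santos+Larsen.
Loads: Rossi 1/1, Fong 2/2, Santos 2/2, Reyes 1/1, Haddad 1/1, Larsen 3/3.

10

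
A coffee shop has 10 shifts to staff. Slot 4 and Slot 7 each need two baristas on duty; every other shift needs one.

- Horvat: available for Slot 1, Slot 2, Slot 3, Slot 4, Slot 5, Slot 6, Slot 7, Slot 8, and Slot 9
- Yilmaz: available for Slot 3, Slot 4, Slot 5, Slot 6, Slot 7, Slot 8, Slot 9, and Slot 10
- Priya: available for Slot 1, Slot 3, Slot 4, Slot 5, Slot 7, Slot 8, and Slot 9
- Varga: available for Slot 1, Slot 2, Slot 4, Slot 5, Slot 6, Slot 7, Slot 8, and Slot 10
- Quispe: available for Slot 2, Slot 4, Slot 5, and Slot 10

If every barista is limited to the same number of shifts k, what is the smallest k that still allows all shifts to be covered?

3

With 5 baristas and 12 worker-slots to fill, someone must work at least ⌈12/5⌉ = 3 shifts, so k ≥ 3.
k = 3 works: Slot 1→Horvat, Slot 2→Horvat, Slot 3→Horvat, Slot 4→Varga+Quispe, Slot 5→Priya, Slot 6→Yilmaz, Slot 7→Priya+Varga, Slot 8→Priya, Slot 9→Yilmaz, Slot 10→Yilmaz.
Loads: Horvat 3, Yilmaz 3, Priya 3, Varga 2, Quispe 1 — all ≤ 3.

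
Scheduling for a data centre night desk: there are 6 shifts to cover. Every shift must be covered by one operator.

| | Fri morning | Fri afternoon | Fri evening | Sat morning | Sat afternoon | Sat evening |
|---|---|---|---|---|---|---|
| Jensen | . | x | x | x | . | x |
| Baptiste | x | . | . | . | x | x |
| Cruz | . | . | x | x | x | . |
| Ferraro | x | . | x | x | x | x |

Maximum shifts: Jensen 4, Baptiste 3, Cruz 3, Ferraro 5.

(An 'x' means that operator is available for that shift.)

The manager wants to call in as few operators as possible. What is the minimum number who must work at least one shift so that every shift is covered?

2

6 slots to fill and no one can take more than 5, so at least ⌈6/5⌉ = 2 operators are needed.
Jensen and Baptiste alone can cover everything: Fri morning→Baptiste, Fri afternoon→Jensen, Fri evening→Jensen, Sat morning→Jensen, Sat afternoon→Baptiste, Sat evening→Jensen.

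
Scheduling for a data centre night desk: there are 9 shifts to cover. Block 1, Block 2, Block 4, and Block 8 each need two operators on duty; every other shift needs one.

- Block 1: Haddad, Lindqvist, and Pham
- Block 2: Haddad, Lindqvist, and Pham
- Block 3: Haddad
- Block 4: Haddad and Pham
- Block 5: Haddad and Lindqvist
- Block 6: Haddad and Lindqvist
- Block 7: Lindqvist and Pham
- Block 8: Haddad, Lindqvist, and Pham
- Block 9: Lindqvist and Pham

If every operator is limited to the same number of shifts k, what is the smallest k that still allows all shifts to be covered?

5

With 3 operators and 13 worker-slots to fill, someone must work at least ⌈13/3⌉ = 5 shifts, so k ≥ 5.
k = 5 works: Block 1→Haddad+Lindqvist, Block 2→Lindqvist+Pham, Block 3→Haddad, Block 4→Haddad+Pham, Block 5→Haddad, Block 6→Haddad, Block 7→Lindqvist, Block 8→Lindqvist+Pham, Block 9→Lindqvist.
Loads: Haddad 5, Lindqvist 5, Pham 3 — all ≤ 5.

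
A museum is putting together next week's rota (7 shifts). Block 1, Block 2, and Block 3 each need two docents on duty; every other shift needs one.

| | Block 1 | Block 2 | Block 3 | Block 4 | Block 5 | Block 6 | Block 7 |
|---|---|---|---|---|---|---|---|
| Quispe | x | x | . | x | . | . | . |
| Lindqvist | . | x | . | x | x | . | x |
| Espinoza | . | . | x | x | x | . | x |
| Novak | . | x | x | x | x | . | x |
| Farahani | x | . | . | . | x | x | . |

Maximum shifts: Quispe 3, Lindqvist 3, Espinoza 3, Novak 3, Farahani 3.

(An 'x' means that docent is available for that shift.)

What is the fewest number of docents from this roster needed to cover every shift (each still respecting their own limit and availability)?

10 slots to fill and no one can take more than 3, so at least ⌈10/3⌉ = 4 docents are needed.
Quispe, Espinoza, Novak, and Farahani alone can cover everything: Block 1→Quispe+Farahani, Block 2→Quispe+Novak, Block 3→Espinoza+Novak, Block 4→Quispe, Block 5→Espinoza, Block 6→Farahani, Block 7→Espinoza.

4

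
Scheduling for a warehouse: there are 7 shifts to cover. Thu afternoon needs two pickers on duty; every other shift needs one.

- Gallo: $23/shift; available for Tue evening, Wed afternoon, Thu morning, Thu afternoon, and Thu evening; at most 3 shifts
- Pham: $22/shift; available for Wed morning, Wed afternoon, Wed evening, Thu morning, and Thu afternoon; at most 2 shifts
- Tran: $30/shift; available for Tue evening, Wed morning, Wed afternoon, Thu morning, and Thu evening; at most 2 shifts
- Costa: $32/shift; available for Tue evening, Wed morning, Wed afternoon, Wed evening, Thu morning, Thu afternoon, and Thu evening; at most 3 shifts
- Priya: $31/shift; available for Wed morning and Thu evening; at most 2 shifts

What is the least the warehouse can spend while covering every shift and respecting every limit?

Picking the cheapest available picker for each shift independently would cost $179, but that ignores the shift limits.
An optimal schedule: Tue evening→Gallo, Wed morning→Tran, Wed afternoon→Gallo, Wed evening→Pham, Thu morning→Tran, Thu afternoon→Pham+Gallo, Thu evening→Priya.
Total: 23 + 30 + 23 + 22 + 30 + 22 + 23 + 31 = $204.

$204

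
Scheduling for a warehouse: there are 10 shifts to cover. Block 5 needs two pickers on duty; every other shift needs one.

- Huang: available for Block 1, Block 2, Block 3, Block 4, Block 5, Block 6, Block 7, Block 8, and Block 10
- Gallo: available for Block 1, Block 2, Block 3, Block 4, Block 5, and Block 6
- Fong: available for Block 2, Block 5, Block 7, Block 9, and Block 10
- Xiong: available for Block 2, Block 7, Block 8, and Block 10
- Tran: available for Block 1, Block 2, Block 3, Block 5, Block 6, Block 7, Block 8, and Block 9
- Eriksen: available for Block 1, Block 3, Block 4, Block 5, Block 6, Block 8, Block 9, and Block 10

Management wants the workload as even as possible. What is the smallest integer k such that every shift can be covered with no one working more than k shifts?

With 6 pickers and 11 worker-slots to fill, someone must work at least ⌈11/6⌉ = 2 shifts, so k ≥ 2.
k = 2 works: Block 1→Huang, Block 2→Tran, Block 3→Gallo, Block 4→Huang, Block 5→Tran+Eriksen, Block 6→Gallo, Block 7→Fong, Block 8→Xiong, Block 9→Fong, Block 10→Xiong.
Loads: Huang 2, Gallo 2, Fong 2, Xiong 2, Tran 2, Eriksen 1 — all ≤ 2.

2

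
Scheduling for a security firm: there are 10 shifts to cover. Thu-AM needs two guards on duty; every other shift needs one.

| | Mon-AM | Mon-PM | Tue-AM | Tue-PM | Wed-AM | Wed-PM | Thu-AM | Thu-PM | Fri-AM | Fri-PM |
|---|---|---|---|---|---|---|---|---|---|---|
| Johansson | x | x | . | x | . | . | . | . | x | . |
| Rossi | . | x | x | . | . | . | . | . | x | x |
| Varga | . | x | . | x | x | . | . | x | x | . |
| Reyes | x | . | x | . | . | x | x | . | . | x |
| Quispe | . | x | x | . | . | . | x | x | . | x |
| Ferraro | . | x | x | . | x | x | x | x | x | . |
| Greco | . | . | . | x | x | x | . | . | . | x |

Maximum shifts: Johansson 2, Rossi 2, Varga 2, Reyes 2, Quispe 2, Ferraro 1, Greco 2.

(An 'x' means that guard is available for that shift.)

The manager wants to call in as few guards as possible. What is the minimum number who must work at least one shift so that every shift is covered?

11 slots to fill and no one can take more than 2, so at least ⌈11/2⌉ = 6 guards are needed.
Johansson, Rossi, Varga, Reyes, Quispe, and Ferraro alone can cover everything: Mon-AM→Johansson, Mon-PM→Quispe, Tue-AM→Rossi, Tue-PM→Johansson, Wed-AM→Varga, Wed-PM→Reyes, Thu-AM→Reyes+Quispe, Thu-PM→Varga, Fri-AM→Ferraro, Fri-PM→Rossi.

6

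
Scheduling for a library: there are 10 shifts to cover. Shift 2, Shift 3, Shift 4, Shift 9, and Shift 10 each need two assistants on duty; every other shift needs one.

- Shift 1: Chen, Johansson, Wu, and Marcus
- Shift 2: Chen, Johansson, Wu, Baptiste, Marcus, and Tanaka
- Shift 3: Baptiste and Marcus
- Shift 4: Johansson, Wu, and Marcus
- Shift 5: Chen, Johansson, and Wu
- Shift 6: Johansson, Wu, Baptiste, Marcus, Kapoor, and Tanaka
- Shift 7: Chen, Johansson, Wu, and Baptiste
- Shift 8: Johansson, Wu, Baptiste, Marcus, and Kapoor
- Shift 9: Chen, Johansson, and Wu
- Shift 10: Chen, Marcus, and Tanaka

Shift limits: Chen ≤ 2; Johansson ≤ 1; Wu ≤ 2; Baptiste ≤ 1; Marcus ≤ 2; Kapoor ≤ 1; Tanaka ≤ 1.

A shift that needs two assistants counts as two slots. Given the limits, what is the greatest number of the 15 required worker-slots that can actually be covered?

Total capacity across all assistants is 2+1+2+1+2+1+1 = 10, and 15 slots are needed, so at most 10 can be filled.
An assignment achieving 10: Shift 3→Baptiste+Marcus, Shift 4→Johansson+Wu, Shift 5→Chen, Shift 8→Kapoor, Shift 9→Chen+Wu, Shift 10→Marcus+Tanaka.
Loads: Chen 2/2, Johansson 1/1, Wu 2/2, Baptiste 1/1, Marcus 2/2, Kapoor 1/1, Tanaka 1/1.

10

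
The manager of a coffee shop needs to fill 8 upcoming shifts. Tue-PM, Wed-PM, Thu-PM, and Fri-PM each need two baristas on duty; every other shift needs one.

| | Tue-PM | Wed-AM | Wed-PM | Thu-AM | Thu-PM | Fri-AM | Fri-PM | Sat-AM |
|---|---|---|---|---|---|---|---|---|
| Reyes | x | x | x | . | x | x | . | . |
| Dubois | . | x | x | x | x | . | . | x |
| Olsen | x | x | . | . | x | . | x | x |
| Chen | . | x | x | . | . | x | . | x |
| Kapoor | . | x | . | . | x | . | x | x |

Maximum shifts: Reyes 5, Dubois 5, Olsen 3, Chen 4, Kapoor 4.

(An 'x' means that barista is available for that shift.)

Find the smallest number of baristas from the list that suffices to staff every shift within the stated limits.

4

12 slots to fill and no one can take more than 5, so at least ⌈12/5⌉ = 3 baristas are needed.
Shifts {Wed-PM, Fri-PM} need 4 slots, but among the baristas available for them (Reyes, Dubois, Olsen, Chen, and Kapoor) any 3 together supply at most 3. So 3 baristas are not enough.
Reyes, Dubois, Olsen, and Kapoor alone can cover everything: Tue-PM→Reyes+Olsen, Wed-AM→Reyes, Wed-PM→Reyes+Dubois, Thu-AM→Dubois, Thu-PM→Reyes+Dubois, Fri-AM→Reyes, Fri-PM→Olsen+Kapoor, Sat-AM→Dubois.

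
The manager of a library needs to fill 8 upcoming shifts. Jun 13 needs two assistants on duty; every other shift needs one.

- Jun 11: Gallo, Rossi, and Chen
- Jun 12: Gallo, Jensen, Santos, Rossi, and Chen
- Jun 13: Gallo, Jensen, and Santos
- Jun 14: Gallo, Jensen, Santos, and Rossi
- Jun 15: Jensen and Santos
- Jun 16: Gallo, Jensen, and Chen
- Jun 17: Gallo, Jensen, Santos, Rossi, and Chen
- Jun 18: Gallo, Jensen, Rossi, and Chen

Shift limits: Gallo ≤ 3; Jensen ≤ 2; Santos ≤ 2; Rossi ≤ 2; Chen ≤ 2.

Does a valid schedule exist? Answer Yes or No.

One valid schedule: Jun 11→Gallo, Jun 12→Santos, Jun 13→Gallo+Jensen, Jun 14→Santos, Jun 15→Jensen, Jun 16→Gallo, Jun 17→Rossi, Jun 18→Rossi.
Loads: Gallo 3/3, Jensen 2/2, Santos 2/2, Rossi 2/2, Chen 0/2 — all within limits.

Yes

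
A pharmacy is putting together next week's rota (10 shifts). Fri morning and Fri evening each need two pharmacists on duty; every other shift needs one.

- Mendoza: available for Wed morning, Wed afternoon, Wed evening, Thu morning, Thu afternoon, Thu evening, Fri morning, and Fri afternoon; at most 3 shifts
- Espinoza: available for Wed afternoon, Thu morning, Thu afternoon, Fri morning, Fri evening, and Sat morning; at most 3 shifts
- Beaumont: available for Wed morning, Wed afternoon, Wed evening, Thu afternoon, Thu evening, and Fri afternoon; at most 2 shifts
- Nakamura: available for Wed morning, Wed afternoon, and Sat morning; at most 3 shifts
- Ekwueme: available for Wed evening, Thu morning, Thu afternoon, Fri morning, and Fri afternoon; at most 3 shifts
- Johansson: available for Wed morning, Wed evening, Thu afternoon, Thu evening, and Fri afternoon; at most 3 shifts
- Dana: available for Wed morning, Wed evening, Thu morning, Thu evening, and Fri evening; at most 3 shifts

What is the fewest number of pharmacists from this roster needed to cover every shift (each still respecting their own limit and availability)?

12 slots to fill and no one can take more than 3, so at least ⌈12/3⌉ = 4 pharmacists are needed.
Mendoza, Espinoza, Nakamura, and Dana alone can cover everything: Wed morning→Nakamura, Wed afternoon→Nakamura, Wed evening→Mendoza, Thu morning→Dana, Thu afternoon→Espinoza, Thu evening→Dana, Fri morning→Mendoza+Espinoza, Fri afternoon→Mendoza, Fri evening→Espinoza+Dana, Sat morning→Nakamura.

4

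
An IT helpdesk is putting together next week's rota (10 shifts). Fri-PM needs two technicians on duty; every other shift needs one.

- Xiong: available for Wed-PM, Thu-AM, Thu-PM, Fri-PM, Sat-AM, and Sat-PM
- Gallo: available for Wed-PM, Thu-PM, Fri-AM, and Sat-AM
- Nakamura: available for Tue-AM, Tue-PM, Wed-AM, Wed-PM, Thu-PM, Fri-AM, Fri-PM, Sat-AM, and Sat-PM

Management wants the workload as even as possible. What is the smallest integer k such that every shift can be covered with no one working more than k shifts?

With 3 technicians and 11 worker-slots to fill, someone must work at least ⌈11/3⌉ = 4 shifts, so k ≥ 4.
k = 4 works: Tue-AM→Nakamura, Tue-PM→Nakamura, Wed-AM→Nakamura, Wed-PM→Xiong, Thu-AM→Xiong, Thu-PM→Gallo, Fri-AM→Gallo, Fri-PM→Xiong+Nakamura, Sat-AM→Gallo, Sat-PM→Xiong.
Loads: Xiong 4, Gallo 3, Nakamura 4 — all ≤ 4.

4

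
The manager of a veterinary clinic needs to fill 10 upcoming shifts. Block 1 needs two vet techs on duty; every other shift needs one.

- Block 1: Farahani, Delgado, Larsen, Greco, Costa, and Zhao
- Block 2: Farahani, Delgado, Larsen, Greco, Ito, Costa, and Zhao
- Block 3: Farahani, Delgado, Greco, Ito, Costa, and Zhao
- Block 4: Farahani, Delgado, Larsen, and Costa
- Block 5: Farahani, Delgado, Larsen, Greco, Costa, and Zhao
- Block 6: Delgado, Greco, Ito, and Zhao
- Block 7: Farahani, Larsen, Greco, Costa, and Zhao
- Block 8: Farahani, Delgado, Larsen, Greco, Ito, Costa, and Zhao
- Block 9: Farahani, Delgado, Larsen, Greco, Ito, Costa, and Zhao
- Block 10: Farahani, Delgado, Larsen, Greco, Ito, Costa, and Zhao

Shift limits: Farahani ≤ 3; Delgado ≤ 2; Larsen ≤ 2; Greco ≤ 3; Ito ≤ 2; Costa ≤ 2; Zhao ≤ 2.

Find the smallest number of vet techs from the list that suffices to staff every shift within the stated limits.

11 slots to fill and no one can take more than 3, so at least ⌈11/3⌉ = 4 vet techs are needed.
Any 4 vet techs together have capacity at most 3+3+2+2 = 10 < 11 slots, so 4 can never suffice.
Farahani, Delgado, Larsen, Greco, and Ito alone can cover everything: Block 1→Larsen+Greco, Block 2→Larsen, Block 3→Farahani, Block 4→Farahani, Block 5→Delgado, Block 6→Delgado, Block 7→Farahani, Block 8→Greco, Block 9→Greco, Block 10→Ito.

5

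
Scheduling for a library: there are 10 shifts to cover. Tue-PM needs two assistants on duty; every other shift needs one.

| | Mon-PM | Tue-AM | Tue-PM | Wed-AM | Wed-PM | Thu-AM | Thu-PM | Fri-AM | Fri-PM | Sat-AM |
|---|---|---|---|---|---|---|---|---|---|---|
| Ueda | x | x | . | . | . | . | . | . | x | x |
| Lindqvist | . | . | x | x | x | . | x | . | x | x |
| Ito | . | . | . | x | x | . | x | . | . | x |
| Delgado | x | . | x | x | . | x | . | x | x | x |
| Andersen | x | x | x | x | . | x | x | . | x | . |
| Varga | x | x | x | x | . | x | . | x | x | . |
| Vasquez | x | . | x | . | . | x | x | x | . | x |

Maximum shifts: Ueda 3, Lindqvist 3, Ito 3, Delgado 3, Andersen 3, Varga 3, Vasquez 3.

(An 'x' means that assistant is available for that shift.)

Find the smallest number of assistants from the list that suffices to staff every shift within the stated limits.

11 slots to fill and no one can take more than 3, so at least ⌈11/3⌉ = 4 assistants are needed.
Ueda, Lindqvist, Ito, and Delgado alone can cover everything: Mon-PM→Ueda, Tue-AM→Ueda, Tue-PM→Lindqvist+Delgado, Wed-AM→Ito, Wed-PM→Lindqvist, Thu-AM→Delgado, Thu-PM→Lindqvist, Fri-AM→Delgado, Fri-PM→Ueda, Sat-AM→Ito.

4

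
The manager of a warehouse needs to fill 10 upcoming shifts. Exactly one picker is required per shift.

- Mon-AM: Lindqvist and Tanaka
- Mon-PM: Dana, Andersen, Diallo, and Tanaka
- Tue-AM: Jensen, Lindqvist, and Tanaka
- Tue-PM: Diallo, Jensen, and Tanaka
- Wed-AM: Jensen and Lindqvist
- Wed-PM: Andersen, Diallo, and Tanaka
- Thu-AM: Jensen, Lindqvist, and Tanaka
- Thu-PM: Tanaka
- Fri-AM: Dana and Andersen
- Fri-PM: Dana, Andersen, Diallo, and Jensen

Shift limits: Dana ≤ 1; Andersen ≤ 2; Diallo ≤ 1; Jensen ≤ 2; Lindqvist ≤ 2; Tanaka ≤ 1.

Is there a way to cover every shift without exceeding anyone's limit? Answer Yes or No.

No

Total capacity is 1+2+1+2+2+1 = 9 but 10 worker-slots are needed — infeasible.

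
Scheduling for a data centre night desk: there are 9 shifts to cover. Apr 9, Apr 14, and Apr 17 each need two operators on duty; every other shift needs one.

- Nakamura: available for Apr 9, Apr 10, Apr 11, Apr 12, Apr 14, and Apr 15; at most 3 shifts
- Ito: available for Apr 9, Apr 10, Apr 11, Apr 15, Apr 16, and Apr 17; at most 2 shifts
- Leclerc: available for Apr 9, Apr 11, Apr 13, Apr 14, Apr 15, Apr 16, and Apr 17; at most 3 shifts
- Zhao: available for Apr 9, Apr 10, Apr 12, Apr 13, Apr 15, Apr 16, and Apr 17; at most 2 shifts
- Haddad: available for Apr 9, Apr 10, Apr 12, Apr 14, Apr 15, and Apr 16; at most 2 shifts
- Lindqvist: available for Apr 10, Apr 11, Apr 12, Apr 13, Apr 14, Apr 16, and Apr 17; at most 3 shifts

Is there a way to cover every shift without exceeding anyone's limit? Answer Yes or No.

One valid schedule: Apr 9→Zhao+Haddad, Apr 10→Nakamura, Apr 11→Nakamura, Apr 12→Nakamura, Apr 13→Leclerc, Apr 14→Leclerc+Haddad, Apr 15→Ito, Apr 16→Ito, Apr 17→Leclerc+Zhao.
Loads: Nakamura 3/3, Ito 2/2, Leclerc 3/3, Zhao 2/2, Haddad 2/2, Lindqvist 0/3 — all within limits.

Yes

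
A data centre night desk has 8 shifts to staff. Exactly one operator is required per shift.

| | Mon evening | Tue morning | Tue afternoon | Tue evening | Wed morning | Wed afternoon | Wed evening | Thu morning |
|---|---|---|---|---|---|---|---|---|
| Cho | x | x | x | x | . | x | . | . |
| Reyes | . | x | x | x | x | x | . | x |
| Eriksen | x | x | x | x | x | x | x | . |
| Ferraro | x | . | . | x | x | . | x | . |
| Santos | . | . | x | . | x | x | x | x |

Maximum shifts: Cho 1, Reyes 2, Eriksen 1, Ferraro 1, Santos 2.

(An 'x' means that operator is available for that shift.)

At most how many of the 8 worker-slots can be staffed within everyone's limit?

Total capacity across all operators is 1+2+1+1+2 = 7, and 8 slots are needed, so at most 7 can be filled.
An assignment achieving 7: Mon evening→Cho, Tue morning→Reyes, Tue afternoon→Santos, Tue evening→Ferraro, Wed morning→Santos, Wed evening→Eriksen, Thu morning→Reyes.
Loads: Cho 1/1, Reyes 2/2, Eriksen 1/1, Ferraro 1/1, Santos 2/2.

7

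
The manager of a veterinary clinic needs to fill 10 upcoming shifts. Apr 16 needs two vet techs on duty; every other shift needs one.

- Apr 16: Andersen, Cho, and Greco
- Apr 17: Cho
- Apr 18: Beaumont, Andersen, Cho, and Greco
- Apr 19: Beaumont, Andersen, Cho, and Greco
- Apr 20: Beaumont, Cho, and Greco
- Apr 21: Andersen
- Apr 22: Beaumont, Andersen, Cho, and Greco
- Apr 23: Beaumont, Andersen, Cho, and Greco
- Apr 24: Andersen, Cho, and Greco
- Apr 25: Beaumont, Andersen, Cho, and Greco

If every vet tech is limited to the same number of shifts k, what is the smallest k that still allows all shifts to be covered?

With 4 vet techs and 11 worker-slots to fill, someone must work at least ⌈11/4⌉ = 3 shifts, so k ≥ 3.
k = 3 works: Apr 16→Andersen+Cho, Apr 17→Cho, Apr 18→Beaumont, Apr 19→Beaumont, Apr 20→Beaumont, Apr 21→Andersen, Apr 22→Cho, Apr 23→Greco, Apr 24→Andersen, Apr 25→Greco.
Loads: Beaumont 3, Andersen 3, Cho 3, Greco 2 — all ≤ 3.

3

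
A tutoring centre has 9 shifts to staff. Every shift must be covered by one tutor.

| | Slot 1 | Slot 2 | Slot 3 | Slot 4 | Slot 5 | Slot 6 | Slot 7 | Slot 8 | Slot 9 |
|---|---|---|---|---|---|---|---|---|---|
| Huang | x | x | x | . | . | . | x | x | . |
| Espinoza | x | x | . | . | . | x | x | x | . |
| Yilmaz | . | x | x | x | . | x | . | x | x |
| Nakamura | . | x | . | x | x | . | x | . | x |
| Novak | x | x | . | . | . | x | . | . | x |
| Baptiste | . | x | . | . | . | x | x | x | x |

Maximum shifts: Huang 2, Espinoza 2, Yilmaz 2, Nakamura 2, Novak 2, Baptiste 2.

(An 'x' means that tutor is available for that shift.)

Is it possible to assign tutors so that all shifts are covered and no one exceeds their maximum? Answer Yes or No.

Slot 5 can only be covered by Nakamura, so that assignment is forced.
One valid schedule: Slot 1→Huang, Slot 2→Novak, Slot 3→Huang, Slot 4→Yilmaz, Slot 5→Nakamura, Slot 6→Espinoza, Slot 7→Espinoza, Slot 8→Yilmaz, Slot 9→Nakamura.
Loads: Huang 2/2, Espinoza 2/2, Yilmaz 2/2, Nakamura 2/2, Novak 1/2, Baptiste 0/2 — all within limits.

Yes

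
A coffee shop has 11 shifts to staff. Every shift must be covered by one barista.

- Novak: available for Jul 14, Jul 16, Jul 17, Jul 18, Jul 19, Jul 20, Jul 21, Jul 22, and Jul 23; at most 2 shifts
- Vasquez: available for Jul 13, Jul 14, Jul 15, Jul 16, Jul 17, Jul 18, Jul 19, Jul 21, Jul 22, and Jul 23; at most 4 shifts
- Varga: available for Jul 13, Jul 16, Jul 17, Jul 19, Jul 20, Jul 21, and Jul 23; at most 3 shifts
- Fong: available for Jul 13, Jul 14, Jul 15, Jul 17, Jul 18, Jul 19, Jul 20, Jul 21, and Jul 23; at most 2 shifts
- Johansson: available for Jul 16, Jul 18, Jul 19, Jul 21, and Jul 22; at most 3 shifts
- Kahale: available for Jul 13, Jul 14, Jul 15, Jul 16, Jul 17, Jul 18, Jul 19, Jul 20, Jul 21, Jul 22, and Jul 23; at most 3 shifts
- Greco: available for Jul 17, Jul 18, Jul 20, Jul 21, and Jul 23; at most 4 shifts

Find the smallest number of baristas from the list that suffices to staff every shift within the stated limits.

3

11 slots to fill and no one can take more than 4, so at least ⌈11/4⌉ = 3 baristas are needed.
Vasquez, Varga, and Greco alone can cover everything: Jul 13→Vasquez, Jul 14→Vasquez, Jul 15→Vasquez, Jul 16→Varga, Jul 17→Greco, Jul 18→Greco, Jul 19→Varga, Jul 20→Varga, Jul 21→Greco, Jul 22→Vasquez, Jul 23→Greco.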